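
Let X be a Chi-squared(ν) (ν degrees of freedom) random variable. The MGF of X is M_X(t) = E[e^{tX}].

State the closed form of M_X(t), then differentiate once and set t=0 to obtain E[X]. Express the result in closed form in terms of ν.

E[X] = D[M](0) = ν

M_X(t) = (1 - 2*t)^(-ν/2)
D[M](t) = -ν/(2*t*(1 - 2*t)^(ν/2) - (1 - 2*t)^(ν/2))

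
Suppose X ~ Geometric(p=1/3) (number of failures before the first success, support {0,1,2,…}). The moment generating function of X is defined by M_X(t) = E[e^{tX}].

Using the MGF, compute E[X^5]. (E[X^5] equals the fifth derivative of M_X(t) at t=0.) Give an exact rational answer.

M_X(t) = 1/(3*(1 - 2*e^(t)/3))
M′(t) = 2*e^(t)/(4*e^(2*t) - 12*e^(t) + 9)
M′′(t) = (-4*e^(2*t) - 6*e^(t))/(8*e^(3*t) - 36*e^(2*t) + 54*e^(t) - 27)
M′′′(t) = (8*e^(3*t) + 48*e^(2*t) + 18*e^(t))/(16*e^(4*t) - 96*e^(3*t) + 216*e^(2*t) - 216*e^(t) + 81)
M′′′′(t) = (-16*e^(4*t) - 264*e^(3*t) - 396*e^(2*t) - 54*e^(t))/(32*e^(5*t) - 240*e^(4*t) + 720*e^(3*t) - 1080*e^(2*t) + 810*e^(t) - 243)
M′′′′′(t) = (32*e^(5*t) + 1248*e^(4*t) + 4752*e^(3*t) + 2808*e^(2*t) + 162*e^(t))/(64*e^(6*t) - 576*e^(5*t) + 2160*e^(4*t) - 4320*e^(3*t) + 4860*e^(2*t) - 2916*e^(t) + 729)

E[X^5] = M′′′′′(0) = 9002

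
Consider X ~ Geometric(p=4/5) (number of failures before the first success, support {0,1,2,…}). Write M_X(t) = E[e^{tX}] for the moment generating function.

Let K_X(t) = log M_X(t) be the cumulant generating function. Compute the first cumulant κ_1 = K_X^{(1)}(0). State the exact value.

M_X(t) = 4/(5*(1 - e^(t)/5))
K_X(t) = log M_X(t) = -log(1 - e^(t)/5) - log(5) + 2*log(2)
D[K](t) = -e^(t)/(e^(t) - 5)

κ_1 = D[K](0) = 1/4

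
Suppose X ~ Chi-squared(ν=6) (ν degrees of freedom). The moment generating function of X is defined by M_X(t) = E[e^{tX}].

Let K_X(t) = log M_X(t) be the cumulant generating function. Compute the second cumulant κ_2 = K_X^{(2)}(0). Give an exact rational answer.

M_X(t) = (1 - 2*t)^(-3)
K_X(t) = log M_X(t) = -3*log(1 - 2*t)
K′(t) = -6/(2*t - 1)
K′′(t) = 12/(4*t^2 - 4*t + 1)

κ_2 = K′′(0) = 12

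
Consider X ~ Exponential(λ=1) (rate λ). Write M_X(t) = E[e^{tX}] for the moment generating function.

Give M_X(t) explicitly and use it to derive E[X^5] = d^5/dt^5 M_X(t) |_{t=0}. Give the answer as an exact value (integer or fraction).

M_X(t) = 1/(1 - t)
dM/dt = 1/(t^2 - 2*t + 1)
d^2M/dt^2 = -2/(t^3 - 3*t^2 + 3*t - 1)
d^3M/dt^3 = 6/(t^4 - 4*t^3 + 6*t^2 - 4*t + 1)
d^4M/dt^4 = -24/(t^5 - 5*t^4 + 10*t^3 - 10*t^2 + 5*t - 1)
d^5M/dt^5 = 120/(t^6 - 6*t^5 + 15*t^4 - 20*t^3 + 15*t^2 - 6*t + 1)

E[X^5] = d^5M/dt^5 |_{t=0} = 120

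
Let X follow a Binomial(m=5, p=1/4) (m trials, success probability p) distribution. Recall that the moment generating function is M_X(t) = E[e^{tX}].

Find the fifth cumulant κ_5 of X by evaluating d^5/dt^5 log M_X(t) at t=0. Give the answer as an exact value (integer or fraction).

M_X(t) = (e^(t)/4 + 3/4)^5
K_X(t) = log M_X(t) = 5*log(e^(t)/4 + 3/4)
K^(5)(t) = (-15*e^(4*t) + 495*e^(3*t) - 1485*e^(2*t) + 405*e^(t))/(e^(5*t) + 15*e^(4*t) + 90*e^(3*t) + 270*e^(2*t) + 405*e^(t) + 243)

κ_5 = K^(5)(0) = -75/128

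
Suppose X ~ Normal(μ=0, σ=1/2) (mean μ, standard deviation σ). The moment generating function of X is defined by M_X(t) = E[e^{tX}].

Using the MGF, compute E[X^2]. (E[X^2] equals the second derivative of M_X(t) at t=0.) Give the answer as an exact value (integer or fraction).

M_X(t) = e^(t^2/8)
M^(2)(t) = t^2*e^(t^2/8)/16 + e^(t^2/8)/4

E[X^2] = M^(2)(0) = 1/4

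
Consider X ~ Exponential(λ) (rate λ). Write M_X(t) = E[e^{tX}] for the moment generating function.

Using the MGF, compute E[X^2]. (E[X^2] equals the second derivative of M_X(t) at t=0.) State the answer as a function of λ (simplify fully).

E[X^2] = d^2M/dt^2 |_{t=0} = 2/λ^2

M_X(t) = λ/(λ - t)
dM/dt = λ/(λ^2 - 2*λ*t + t^2)
d^2M/dt^2 = -2*λ/(-λ^3 + 3*λ^2*t - 3*λ*t^2 + t^3)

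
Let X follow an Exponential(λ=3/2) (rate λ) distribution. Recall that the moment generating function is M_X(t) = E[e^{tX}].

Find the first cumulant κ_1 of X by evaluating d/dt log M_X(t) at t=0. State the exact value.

κ_1 = D[K](0) = 2/3

M_X(t) = 3/(2*(3/2 - t))
K_X(t) = log M_X(t) = -log(3/2 - t) - log(2) + log(3)
D[K](t) = -2/(2*t - 3)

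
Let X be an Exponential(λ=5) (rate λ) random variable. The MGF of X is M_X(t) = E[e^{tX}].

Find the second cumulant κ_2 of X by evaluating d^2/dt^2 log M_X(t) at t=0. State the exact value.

M_X(t) = 5/(5 - t)
K_X(t) = log M_X(t) = -log(5 - t) + log(5)
dK/dt = -1/(t - 5)
d^2K/dt^2 = 1/(t^2 - 10*t + 25)

κ_2 = d^2K/dt^2 |_{t=0} = 1/25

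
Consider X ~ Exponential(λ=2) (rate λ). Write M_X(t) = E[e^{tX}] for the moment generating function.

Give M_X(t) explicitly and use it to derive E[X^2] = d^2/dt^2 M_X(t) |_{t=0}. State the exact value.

E[X^2] = M′′(0) = 1/2

M_X(t) = 2/(2 - t)
M′(t) = 2/(t^2 - 4*t + 4)
M′′(t) = -4/(t^3 - 6*t^2 + 12*t - 8)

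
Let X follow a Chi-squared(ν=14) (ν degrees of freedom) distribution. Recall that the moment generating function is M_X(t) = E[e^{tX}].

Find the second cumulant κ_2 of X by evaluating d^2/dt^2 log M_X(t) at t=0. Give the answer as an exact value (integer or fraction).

M_X(t) = (1 - 2*t)^(-7)
K_X(t) = log M_X(t) = -7*log(1 - 2*t)
K^(2)(t) = 28/(4*t^2 - 4*t + 1)

κ_2 = K^(2)(0) = 28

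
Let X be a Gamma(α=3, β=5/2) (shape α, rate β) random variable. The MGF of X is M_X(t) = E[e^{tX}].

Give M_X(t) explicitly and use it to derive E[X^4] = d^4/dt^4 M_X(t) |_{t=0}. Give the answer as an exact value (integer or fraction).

M_X(t) = 125/(8*(5/2 - t)^3)
M^(4)(t) = -720000/(128*t^7 - 2240*t^6 + 16800*t^5 - 70000*t^4 + 175000*t^3 - 262500*t^2 + 218750*t - 78125)

E[X^4] = M^(4)(0) = 1152/125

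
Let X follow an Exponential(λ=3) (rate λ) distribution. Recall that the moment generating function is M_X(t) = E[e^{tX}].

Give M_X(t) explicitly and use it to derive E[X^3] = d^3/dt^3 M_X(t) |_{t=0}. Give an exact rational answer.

M_X(t) = 3/(3 - t)
M′(t) = 3/(t^2 - 6*t + 9)
M′′(t) = -6/(t^3 - 9*t^2 + 27*t - 27)
M′′′(t) = 18/(t^4 - 12*t^3 + 54*t^2 - 108*t + 81)

E[X^3] = M′′′(0) = 2/9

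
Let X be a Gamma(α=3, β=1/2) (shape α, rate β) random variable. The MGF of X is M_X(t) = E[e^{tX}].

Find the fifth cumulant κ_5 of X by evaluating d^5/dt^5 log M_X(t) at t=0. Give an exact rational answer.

M_X(t) = 1/(8*(1/2 - t)^3)
K_X(t) = log M_X(t) = -3*log(1/2 - t) - 3*log(2)
D^5[K](t) = -2304/(32*t^5 - 80*t^4 + 80*t^3 - 40*t^2 + 10*t - 1)

κ_5 = D^5[K](0) = 2304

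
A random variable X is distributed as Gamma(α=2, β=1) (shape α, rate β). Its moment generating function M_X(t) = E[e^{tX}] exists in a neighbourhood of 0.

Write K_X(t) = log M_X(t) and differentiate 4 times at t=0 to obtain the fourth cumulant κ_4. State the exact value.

κ_4 = K′′′′(0) = 12

M_X(t) = (1 - t)^(-2)
K_X(t) = log M_X(t) = -2*log(1 - t)
K′(t) = -2/(t - 1)
K′′(t) = 2/(t^2 - 2*t + 1)
K′′′(t) = -4/(t^3 - 3*t^2 + 3*t - 1)
K′′′′(t) = 12/(t^4 - 4*t^3 + 6*t^2 - 4*t + 1)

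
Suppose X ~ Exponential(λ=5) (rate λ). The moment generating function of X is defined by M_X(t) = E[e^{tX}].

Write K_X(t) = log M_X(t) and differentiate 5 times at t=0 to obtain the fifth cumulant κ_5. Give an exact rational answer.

κ_5 = D^5[K](0) = 24/3125

M_X(t) = 5/(5 - t)
K_X(t) = log M_X(t) = -log(5 - t) + log(5)
D^5[K](t) = -24/(t^5 - 25*t^4 + 250*t^3 - 1250*t^2 + 3125*t - 3125)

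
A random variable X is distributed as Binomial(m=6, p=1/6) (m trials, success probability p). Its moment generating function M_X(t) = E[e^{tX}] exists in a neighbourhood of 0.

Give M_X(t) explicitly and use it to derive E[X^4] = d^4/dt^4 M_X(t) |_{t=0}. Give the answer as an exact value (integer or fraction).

E[X^4] = M^(4)(0) = 94/9

M_X(t) = (e^(t)/6 + 5/6)^6
M^(4)(t) = e^(6*t)/36 + 3125*e^(5*t)/7776 + 500*e^(4*t)/243 + 625*e^(3*t)/144 + 3125*e^(2*t)/972 + 3125*e^(t)/7776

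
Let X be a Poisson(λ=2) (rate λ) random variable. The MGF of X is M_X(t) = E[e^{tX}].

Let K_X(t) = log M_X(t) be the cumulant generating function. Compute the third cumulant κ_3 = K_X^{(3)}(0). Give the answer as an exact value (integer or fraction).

M_X(t) = e^(2*e^(t) - 2)
K_X(t) = log M_X(t) = 2*e^(t) - 2
dK/dt = 2*e^(t)
d^2K/dt^2 = 2*e^(t)
d^3K/dt^3 = 2*e^(t)

κ_3 = d^3K/dt^3 |_{t=0} = 2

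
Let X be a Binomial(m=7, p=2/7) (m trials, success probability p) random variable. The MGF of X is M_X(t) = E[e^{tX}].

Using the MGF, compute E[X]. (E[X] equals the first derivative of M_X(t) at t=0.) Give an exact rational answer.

M_X(t) = (2*e^(t)/7 + 5/7)^7
dM/dt = 128*e^(7*t)/117649 + 1920*e^(6*t)/117649 + 12000*e^(5*t)/117649 + 40000*e^(4*t)/117649 + 75000*e^(3*t)/117649 + 75000*e^(2*t)/117649 + 31250*e^(t)/117649

E[X] = dM/dt |_{t=0} = 2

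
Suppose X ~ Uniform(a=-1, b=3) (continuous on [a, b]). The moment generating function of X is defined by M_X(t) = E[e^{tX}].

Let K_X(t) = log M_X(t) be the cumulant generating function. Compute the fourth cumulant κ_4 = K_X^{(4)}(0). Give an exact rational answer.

M_X(t) = (e^(3*t) - e^(-t))/(4*t)
K_X(t) = log M_X(t) = -log(t) + log(e^(3*t) - e^(-t)) - 2*log(2)

κ_4 = D^4[K](0) = -32/15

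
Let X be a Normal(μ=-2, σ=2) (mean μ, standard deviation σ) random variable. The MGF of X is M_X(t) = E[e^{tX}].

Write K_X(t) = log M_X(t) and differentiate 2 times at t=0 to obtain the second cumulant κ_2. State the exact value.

M_X(t) = e^(2*t^2 - 2*t)
K_X(t) = log M_X(t) = 2*t^2 - 2*t
D^2[K](t) = 4

κ_2 = D^2[K](0) = 4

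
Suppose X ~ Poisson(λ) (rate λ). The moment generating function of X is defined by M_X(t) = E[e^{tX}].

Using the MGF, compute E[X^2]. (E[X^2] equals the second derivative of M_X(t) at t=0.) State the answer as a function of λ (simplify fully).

E[X^2] = d^2M/dt^2 |_{t=0} = λ*(λ + 1)

M_X(t) = e^(λ*(e^(t) - 1))
dM/dt = λ*e^(-λ)*e^(t)*e^(λ*e^(t))
d^2M/dt^2 = (λ^2*e^(2*t)*e^(λ*e^(t)) + λ*e^(t)*e^(λ*e^(t)))*e^(-λ)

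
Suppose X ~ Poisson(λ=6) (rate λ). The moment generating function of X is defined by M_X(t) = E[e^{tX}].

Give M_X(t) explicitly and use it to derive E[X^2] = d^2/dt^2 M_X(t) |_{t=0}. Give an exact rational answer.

M_X(t) = e^(6*e^(t) - 6)
M^(2)(t) = (36*e^(2*t)*e^(6*e^(t)) + 6*e^(t)*e^(6*e^(t)))*e^(-6)

E[X^2] = M^(2)(0) = 42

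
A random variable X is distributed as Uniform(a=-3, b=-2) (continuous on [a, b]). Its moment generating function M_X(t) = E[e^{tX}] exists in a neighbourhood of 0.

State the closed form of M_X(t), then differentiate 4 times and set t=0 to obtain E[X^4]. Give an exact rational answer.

M_X(t) = (e^(-2*t) - e^(-3*t))/t
M^(4)(t) = (16*t^4*e^(t) - 81*t^4 + 32*t^3*e^(t) - 108*t^3 + 48*t^2*e^(t) - 108*t^2 + 48*t*e^(t) - 72*t + 24*e^(t) - 24)*e^(-3*t)/t^5

E[X^4] = M^(4)(0) = 211/5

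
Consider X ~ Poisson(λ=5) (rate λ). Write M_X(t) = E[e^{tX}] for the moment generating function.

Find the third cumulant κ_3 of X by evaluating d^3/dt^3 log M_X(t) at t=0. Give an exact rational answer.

M_X(t) = e^(5*e^(t) - 5)
K_X(t) = log M_X(t) = 5*e^(t) - 5
D^3[K](t) = 5*e^(t)

κ_3 = D^3[K](0) = 5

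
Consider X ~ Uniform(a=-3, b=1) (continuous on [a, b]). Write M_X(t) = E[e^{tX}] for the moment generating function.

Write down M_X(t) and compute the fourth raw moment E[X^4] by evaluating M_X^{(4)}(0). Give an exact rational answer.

E[X^4] = d^4M/dt^4 |_{t=0} = 61/5

M_X(t) = (e^(t) - e^(-3*t))/(4*t)
dM/dt = (t*e^(4*t) + 3*t - e^(4*t) + 1)*e^(-3*t)/(4*t^2)
d^2M/dt^2 = (t^2*e^(4*t) - 9*t^2 - 2*t*e^(4*t) - 6*t + 2*e^(4*t) - 2)*e^(-3*t)/(4*t^3)
d^3M/dt^3 = (t^3*e^(4*t) + 27*t^3 - 3*t^2*e^(4*t) + 27*t^2 + 6*t*e^(4*t) + 18*t - 6*e^(4*t) + 6)*e^(-3*t)/(4*t^4)
d^4M/dt^4 = (t^4*e^(4*t) - 81*t^4 - 4*t^3*e^(4*t) - 108*t^3 + 12*t^2*e^(4*t) - 108*t^2 - 24*t*e^(4*t) - 72*t + 24*e^(4*t) - 24)*e^(-3*t)/(4*t^5)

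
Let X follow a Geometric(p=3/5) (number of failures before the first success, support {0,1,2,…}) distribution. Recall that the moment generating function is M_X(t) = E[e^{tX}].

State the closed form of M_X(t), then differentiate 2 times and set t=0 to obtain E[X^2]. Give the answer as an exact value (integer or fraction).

M_X(t) = 3/(5*(1 - 2*e^(t)/5))
M′(t) = 6*e^(t)/(4*e^(2*t) - 20*e^(t) + 25)
M′′(t) = (-12*e^(2*t) - 30*e^(t))/(8*e^(3*t) - 60*e^(2*t) + 150*e^(t) - 125)

E[X^2] = M′′(0) = 14/9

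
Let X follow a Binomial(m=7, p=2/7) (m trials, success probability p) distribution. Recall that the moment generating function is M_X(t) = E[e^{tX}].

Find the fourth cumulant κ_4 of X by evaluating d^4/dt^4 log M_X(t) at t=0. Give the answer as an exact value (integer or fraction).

κ_4 = K^(4)(0) = -110/343

M_X(t) = (2*e^(t)/7 + 5/7)^7
K_X(t) = log M_X(t) = 7*log(2*e^(t)/7 + 5/7)
K^(4)(t) = (280*e^(3*t) - 2800*e^(2*t) + 1750*e^(t))/(16*e^(4*t) + 160*e^(3*t) + 600*e^(2*t) + 1000*e^(t) + 625)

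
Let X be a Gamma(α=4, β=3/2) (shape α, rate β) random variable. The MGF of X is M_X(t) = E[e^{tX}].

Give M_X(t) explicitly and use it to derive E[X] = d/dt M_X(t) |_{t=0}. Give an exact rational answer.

M_X(t) = 81/(16*(3/2 - t)^4)
D[M](t) = -648/(32*t^5 - 240*t^4 + 720*t^3 - 1080*t^2 + 810*t - 243)

E[X] = D[M](0) = 8/3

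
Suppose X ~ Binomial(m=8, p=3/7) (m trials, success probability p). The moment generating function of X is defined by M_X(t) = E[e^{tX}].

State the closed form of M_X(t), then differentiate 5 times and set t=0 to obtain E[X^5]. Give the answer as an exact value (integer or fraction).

M_X(t) = (3*e^(t)/7 + 4/7)^8

E[X^5] = D^5[M](0) = 3560352/2401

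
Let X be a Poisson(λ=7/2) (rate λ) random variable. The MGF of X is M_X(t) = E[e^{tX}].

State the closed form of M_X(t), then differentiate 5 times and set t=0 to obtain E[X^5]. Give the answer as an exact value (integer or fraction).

M_X(t) = e^(7*e^(t)/2 - 7/2)
D^5[M](t) = (16807*e^(5*t)*e^(7*e^(t)/2) + 48020*e^(4*t)*e^(7*e^(t)/2) + 34300*e^(3*t)*e^(7*e^(t)/2) + 5880*e^(2*t)*e^(7*e^(t)/2) + 112*e^(t)*e^(7*e^(t)/2))*e^(-7/2)/32

E[X^5] = D^5[M](0) = 105119/32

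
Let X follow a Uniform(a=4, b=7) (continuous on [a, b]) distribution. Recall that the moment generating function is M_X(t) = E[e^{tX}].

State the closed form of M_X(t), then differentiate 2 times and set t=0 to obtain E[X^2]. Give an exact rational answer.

M_X(t) = (e^(7*t) - e^(4*t))/(3*t)
D^2[M](t) = (49*t^2*e^(7*t) - 16*t^2*e^(4*t) - 14*t*e^(7*t) + 8*t*e^(4*t) + 2*e^(7*t) - 2*e^(4*t))/(3*t^3)

E[X^2] = D^2[M](0) = 31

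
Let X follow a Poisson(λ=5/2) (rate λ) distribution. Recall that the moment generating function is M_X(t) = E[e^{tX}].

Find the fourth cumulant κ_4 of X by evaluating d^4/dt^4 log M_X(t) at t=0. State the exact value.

M_X(t) = e^(5*e^(t)/2 - 5/2)
K_X(t) = log M_X(t) = 5*e^(t)/2 - 5/2
K^(4)(t) = 5*e^(t)/2

κ_4 = K^(4)(0) = 5/2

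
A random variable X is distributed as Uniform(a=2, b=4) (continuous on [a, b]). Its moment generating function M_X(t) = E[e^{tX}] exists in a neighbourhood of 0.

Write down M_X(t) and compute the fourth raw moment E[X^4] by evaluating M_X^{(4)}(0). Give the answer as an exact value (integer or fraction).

E[X^4] = M^(4)(0) = 496/5

M_X(t) = (e^(4*t) - e^(2*t))/(2*t)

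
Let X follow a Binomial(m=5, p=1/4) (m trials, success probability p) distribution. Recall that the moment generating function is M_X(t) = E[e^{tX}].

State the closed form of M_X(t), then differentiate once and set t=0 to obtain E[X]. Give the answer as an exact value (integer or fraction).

M_X(t) = (e^(t)/4 + 3/4)^5
dM/dt = 5*e^(5*t)/1024 + 15*e^(4*t)/256 + 135*e^(3*t)/512 + 135*e^(2*t)/256 + 405*e^(t)/1024

E[X] = dM/dt |_{t=0} = 5/4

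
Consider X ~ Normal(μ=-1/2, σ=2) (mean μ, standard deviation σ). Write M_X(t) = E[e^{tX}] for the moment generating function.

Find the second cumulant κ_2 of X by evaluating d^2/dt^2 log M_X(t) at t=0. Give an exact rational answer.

κ_2 = K′′(0) = 4

M_X(t) = e^(2*t^2 - t/2)
K_X(t) = log M_X(t) = 2*t^2 - t/2
K′(t) = 4*t - 1/2
K′′(t) = 4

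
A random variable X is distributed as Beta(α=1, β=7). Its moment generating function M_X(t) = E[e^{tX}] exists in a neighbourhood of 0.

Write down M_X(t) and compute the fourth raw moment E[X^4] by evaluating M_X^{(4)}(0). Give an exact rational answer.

E[X^4] = d^4M/dt^4 |_{t=0} = 1/330

M_X(t) = ₁F₁(1; 8; t)
dM/dt = ₁F₁(2; 9; t)/8
d^2M/dt^2 = ₁F₁(3; 10; t)/36
d^3M/dt^3 = ₁F₁(4; 11; t)/120
d^4M/dt^4 = ₁F₁(5; 12; t)/330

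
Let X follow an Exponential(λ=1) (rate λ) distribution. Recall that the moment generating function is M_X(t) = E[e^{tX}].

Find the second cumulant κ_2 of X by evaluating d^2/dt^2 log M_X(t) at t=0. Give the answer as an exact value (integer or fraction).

κ_2 = K^(2)(0) = 1

M_X(t) = 1/(1 - t)
K_X(t) = log M_X(t) = -log(1 - t)
K^(2)(t) = 1/(t^2 - 2*t + 1)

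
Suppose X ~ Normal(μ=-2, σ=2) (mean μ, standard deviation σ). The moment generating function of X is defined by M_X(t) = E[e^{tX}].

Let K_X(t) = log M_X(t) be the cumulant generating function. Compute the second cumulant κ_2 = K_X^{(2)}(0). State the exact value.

M_X(t) = e^(2*t^2 - 2*t)
K_X(t) = log M_X(t) = 2*t^2 - 2*t
D^2[K](t) = 4

κ_2 = D^2[K](0) = 4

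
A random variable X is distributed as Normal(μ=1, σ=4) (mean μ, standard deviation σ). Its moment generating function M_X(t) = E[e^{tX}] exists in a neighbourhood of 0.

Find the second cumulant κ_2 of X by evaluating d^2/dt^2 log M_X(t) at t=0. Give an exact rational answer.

κ_2 = K^(2)(0) = 16

M_X(t) = e^(8*t^2 + t)
K_X(t) = log M_X(t) = 8*t^2 + t
K^(2)(t) = 16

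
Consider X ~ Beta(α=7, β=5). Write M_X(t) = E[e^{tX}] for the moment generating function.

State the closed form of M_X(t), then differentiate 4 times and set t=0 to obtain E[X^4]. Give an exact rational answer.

E[X^4] = D^4[M](0) = 2/13

M_X(t) = ₁F₁(7; 12; t)
D^4[M](t) = 2*₁F₁(11; 16; t)/13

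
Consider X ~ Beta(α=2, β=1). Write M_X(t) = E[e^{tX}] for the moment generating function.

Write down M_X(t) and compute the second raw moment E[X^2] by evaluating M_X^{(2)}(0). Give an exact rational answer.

E[X^2] = d^2M/dt^2 |_{t=0} = 1/2

M_X(t) = ₁F₁(2; 3; t)
dM/dt = 2*₁F₁(3; 4; t)/3
d^2M/dt^2 = ₁F₁(4; 5; t)/2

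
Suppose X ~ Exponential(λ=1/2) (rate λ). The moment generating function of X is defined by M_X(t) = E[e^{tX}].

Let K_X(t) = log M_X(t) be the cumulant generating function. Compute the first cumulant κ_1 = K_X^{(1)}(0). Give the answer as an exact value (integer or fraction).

κ_1 = K^(1)(0) = 2

M_X(t) = 1/(2*(1/2 - t))
K_X(t) = log M_X(t) = -log(1/2 - t) - log(2)
K^(1)(t) = -2/(2*t - 1)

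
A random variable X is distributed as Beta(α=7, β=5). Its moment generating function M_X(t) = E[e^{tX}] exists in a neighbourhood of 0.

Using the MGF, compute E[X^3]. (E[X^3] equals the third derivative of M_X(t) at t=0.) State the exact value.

E[X^3] = d^3M/dt^3 |_{t=0} = 3/13

M_X(t) = ₁F₁(7; 12; t)
dM/dt = 7*₁F₁(8; 13; t)/12
d^2M/dt^2 = 14*₁F₁(9; 14; t)/39
d^3M/dt^3 = 3*₁F₁(10; 15; t)/13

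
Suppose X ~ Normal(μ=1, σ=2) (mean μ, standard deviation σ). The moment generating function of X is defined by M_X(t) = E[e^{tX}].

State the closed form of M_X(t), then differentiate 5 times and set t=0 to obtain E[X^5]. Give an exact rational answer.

M_X(t) = e^(2*t^2 + t)
D^5[M](t) = 1024*t^5*e^(t)*e^(2*t^2) + 1280*t^4*e^(t)*e^(2*t^2) + 3200*t^3*e^(t)*e^(2*t^2) + 2080*t^2*e^(t)*e^(2*t^2) + 1460*t*e^(t)*e^(2*t^2) + 281*e^(t)*e^(2*t^2)

E[X^5] = D^5[M](0) = 281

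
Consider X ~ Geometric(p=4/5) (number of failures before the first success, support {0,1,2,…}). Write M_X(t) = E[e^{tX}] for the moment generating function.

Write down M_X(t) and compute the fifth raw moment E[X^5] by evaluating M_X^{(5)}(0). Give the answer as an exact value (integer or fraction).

M_X(t) = 4/(5*(1 - e^(t)/5))
M^(5)(t) = (4*e^(5*t) + 520*e^(4*t) + 6600*e^(3*t) + 13000*e^(2*t) + 2500*e^(t))/(e^(6*t) - 30*e^(5*t) + 375*e^(4*t) - 2500*e^(3*t) + 9375*e^(2*t) - 18750*e^(t) + 15625)

E[X^5] = M^(5)(0) = 707/128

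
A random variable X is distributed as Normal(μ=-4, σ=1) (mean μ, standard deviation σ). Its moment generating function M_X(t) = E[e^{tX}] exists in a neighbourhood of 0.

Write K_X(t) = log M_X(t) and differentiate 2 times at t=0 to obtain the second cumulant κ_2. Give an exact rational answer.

κ_2 = K′′(0) = 1

M_X(t) = e^(t^2/2 - 4*t)
K_X(t) = log M_X(t) = t^2/2 - 4*t
K′(t) = t - 4
K′′(t) = 1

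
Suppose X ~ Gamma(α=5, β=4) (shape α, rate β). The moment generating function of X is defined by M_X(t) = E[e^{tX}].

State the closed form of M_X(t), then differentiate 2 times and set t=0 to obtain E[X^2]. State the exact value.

M_X(t) = 1024/(4 - t)^5
D^2[M](t) = -30720/(t^7 - 28*t^6 + 336*t^5 - 2240*t^4 + 8960*t^3 - 21504*t^2 + 28672*t - 16384)

E[X^2] = D^2[M](0) = 15/8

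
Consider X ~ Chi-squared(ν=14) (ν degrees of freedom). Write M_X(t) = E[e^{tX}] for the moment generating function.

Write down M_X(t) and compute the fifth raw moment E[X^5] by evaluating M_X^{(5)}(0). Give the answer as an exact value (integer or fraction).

E[X^5] = M^(5)(0) = 1774080

M_X(t) = (1 - 2*t)^(-7)
M^(5)(t) = 1774080/(4096*t^12 - 24576*t^11 + 67584*t^10 - 112640*t^9 + 126720*t^8 - 101376*t^7 + 59136*t^6 - 25344*t^5 + 7920*t^4 - 1760*t^3 + 264*t^2 - 24*t + 1)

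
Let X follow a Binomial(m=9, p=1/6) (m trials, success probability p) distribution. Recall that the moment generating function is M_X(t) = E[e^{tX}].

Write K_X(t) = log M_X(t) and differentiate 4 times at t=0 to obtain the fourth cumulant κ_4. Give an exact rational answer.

κ_4 = K^(4)(0) = 5/24

M_X(t) = (e^(t)/6 + 5/6)^9
K_X(t) = log M_X(t) = 9*log(e^(t)/6 + 5/6)
K^(4)(t) = (45*e^(3*t) - 900*e^(2*t) + 1125*e^(t))/(e^(4*t) + 20*e^(3*t) + 150*e^(2*t) + 500*e^(t) + 625)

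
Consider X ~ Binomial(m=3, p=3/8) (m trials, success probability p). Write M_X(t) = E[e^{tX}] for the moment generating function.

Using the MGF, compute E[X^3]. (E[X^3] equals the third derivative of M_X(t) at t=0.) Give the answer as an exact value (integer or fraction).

M_X(t) = (3*e^(t)/8 + 5/8)^3
M′(t) = 81*e^(3*t)/512 + 135*e^(2*t)/256 + 225*e^(t)/512
M′′(t) = 243*e^(3*t)/512 + 135*e^(2*t)/128 + 225*e^(t)/512
M′′′(t) = 729*e^(3*t)/512 + 135*e^(2*t)/64 + 225*e^(t)/512

E[X^3] = M′′′(0) = 1017/256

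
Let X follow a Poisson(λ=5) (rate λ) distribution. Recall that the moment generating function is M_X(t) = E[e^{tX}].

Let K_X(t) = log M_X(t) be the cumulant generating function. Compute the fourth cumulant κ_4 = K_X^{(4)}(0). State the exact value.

M_X(t) = e^(5*e^(t) - 5)
K_X(t) = log M_X(t) = 5*e^(t) - 5
dK/dt = 5*e^(t)
d^2K/dt^2 = 5*e^(t)
d^3K/dt^3 = 5*e^(t)
d^4K/dt^4 = 5*e^(t)

κ_4 = d^4K/dt^4 |_{t=0} = 5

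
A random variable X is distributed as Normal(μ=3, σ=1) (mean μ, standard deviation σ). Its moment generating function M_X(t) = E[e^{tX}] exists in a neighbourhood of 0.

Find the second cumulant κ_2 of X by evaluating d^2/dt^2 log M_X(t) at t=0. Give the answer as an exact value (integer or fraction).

M_X(t) = e^(t^2/2 + 3*t)
K_X(t) = log M_X(t) = t^2/2 + 3*t
K′(t) = t + 3
K′′(t) = 1

κ_2 = K′′(0) = 1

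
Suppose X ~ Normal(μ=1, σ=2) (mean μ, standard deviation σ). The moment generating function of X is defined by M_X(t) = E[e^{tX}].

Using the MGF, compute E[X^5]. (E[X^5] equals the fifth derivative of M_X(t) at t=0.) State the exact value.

M_X(t) = e^(2*t^2 + t)
dM/dt = 4*t*e^(t)*e^(2*t^2) + e^(t)*e^(2*t^2)
d^2M/dt^2 = 16*t^2*e^(t)*e^(2*t^2) + 8*t*e^(t)*e^(2*t^2) + 5*e^(t)*e^(2*t^2)
d^3M/dt^3 = 64*t^3*e^(t)*e^(2*t^2) + 48*t^2*e^(t)*e^(2*t^2) + 60*t*e^(t)*e^(2*t^2) + 13*e^(t)*e^(2*t^2)
d^4M/dt^4 = 256*t^4*e^(t)*e^(2*t^2) + 256*t^3*e^(t)*e^(2*t^2) + 480*t^2*e^(t)*e^(2*t^2) + 208*t*e^(t)*e^(2*t^2) + 73*e^(t)*e^(2*t^2)
d^5M/dt^5 = 1024*t^5*e^(t)*e^(2*t^2) + 1280*t^4*e^(t)*e^(2*t^2) + 3200*t^3*e^(t)*e^(2*t^2) + 2080*t^2*e^(t)*e^(2*t^2) + 1460*t*e^(t)*e^(2*t^2) + 281*e^(t)*e^(2*t^2)

E[X^5] = d^5M/dt^5 |_{t=0} = 281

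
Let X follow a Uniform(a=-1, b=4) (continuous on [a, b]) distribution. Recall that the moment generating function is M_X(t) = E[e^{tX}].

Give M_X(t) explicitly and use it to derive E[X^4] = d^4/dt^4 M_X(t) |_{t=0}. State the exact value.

E[X^4] = M′′′′(0) = 41

M_X(t) = (e^(4*t) - e^(-t))/(5*t)
M′(t) = (4*t*e^(5*t) + t - e^(5*t) + 1)*e^(-t)/(5*t^2)
M′′(t) = (16*t^2*e^(5*t) - t^2 - 8*t*e^(5*t) - 2*t + 2*e^(5*t) - 2)*e^(-t)/(5*t^3)
M′′′(t) = (64*t^3*e^(5*t) + t^3 - 48*t^2*e^(5*t) + 3*t^2 + 24*t*e^(5*t) + 6*t - 6*e^(5*t) + 6)*e^(-t)/(5*t^4)
M′′′′(t) = (256*t^4*e^(5*t) - t^4 - 256*t^3*e^(5*t) - 4*t^3 + 192*t^2*e^(5*t) - 12*t^2 - 96*t*e^(5*t) - 24*t + 24*e^(5*t) - 24)*e^(-t)/(5*t^5)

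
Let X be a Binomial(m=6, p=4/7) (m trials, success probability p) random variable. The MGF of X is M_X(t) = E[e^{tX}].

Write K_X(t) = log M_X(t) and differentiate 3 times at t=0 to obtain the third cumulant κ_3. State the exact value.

κ_3 = d^3K/dt^3 |_{t=0} = -72/343

M_X(t) = (4*e^(t)/7 + 3/7)^6
K_X(t) = log M_X(t) = 6*log(4*e^(t)/7 + 3/7)
dK/dt = 24*e^(t)/(4*e^(t) + 3)
d^2K/dt^2 = 72*e^(t)/(16*e^(2*t) + 24*e^(t) + 9)
d^3K/dt^3 = (-288*e^(2*t) + 216*e^(t))/(64*e^(3*t) + 144*e^(2*t) + 108*e^(t) + 27)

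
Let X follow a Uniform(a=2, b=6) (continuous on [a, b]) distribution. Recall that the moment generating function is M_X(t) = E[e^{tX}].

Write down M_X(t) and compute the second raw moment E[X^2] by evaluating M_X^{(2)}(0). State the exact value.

M_X(t) = (e^(6*t) - e^(2*t))/(4*t)
dM/dt = (6*t*e^(6*t) - 2*t*e^(2*t) - e^(6*t) + e^(2*t))/(4*t^2)
d^2M/dt^2 = (18*t^2*e^(6*t) - 2*t^2*e^(2*t) - 6*t*e^(6*t) + 2*t*e^(2*t) + e^(6*t) - e^(2*t))/(2*t^3)

E[X^2] = d^2M/dt^2 |_{t=0} = 52/3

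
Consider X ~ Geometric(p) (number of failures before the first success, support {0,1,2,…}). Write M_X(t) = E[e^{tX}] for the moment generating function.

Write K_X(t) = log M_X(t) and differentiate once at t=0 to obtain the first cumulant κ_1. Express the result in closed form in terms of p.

κ_1 = D[K](0) = (1 - p)/p

M_X(t) = p/(-(1 - p)*e^(t) + 1)
K_X(t) = log M_X(t) = log(p) - log(-(1 - p)*e^(t) + 1)
D[K](t) = (-p*e^(t) + e^(t))/(p*e^(t) - e^(t) + 1)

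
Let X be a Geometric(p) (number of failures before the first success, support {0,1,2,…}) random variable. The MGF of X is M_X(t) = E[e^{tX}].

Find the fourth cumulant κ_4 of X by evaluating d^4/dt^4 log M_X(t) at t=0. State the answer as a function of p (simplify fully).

κ_4 = d^4K/dt^4 |_{t=0} = (-p^3 + 7*p^2 - 12*p + 6)/p^4

M_X(t) = p/(-(1 - p)*e^(t) + 1)
K_X(t) = log M_X(t) = log(p) - log(-(1 - p)*e^(t) + 1)
dK/dt = (-p*e^(t) + e^(t))/(p*e^(t) - e^(t) + 1)
d^2K/dt^2 = (-p*e^(t) + e^(t))/(p^2*e^(2*t) - 2*p*e^(2*t) + 2*p*e^(t) + e^(2*t) - 2*e^(t) + 1)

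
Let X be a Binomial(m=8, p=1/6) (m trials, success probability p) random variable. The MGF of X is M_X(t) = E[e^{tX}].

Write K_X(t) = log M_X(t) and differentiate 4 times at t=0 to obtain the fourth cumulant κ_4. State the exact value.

M_X(t) = (e^(t)/6 + 5/6)^8
K_X(t) = log M_X(t) = 8*log(e^(t)/6 + 5/6)
dK/dt = 8*e^(t)/(e^(t) + 5)
d^2K/dt^2 = 40*e^(t)/(e^(2*t) + 10*e^(t) + 25)
d^3K/dt^3 = (-40*e^(2*t) + 200*e^(t))/(e^(3*t) + 15*e^(2*t) + 75*e^(t) + 125)
d^4K/dt^4 = (40*e^(3*t) - 800*e^(2*t) + 1000*e^(t))/(e^(4*t) + 20*e^(3*t) + 150*e^(2*t) + 500*e^(t) + 625)

κ_4 = d^4K/dt^4 |_{t=0} = 5/27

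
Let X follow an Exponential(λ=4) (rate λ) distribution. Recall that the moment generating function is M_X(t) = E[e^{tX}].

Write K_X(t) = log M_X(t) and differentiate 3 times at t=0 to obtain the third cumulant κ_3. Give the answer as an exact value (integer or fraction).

M_X(t) = 4/(4 - t)
K_X(t) = log M_X(t) = -log(4 - t) + 2*log(2)
K^(3)(t) = -2/(t^3 - 12*t^2 + 48*t - 64)

κ_3 = K^(3)(0) = 1/32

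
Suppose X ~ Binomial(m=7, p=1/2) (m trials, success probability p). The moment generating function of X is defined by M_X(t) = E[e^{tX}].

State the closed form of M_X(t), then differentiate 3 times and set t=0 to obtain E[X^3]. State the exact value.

E[X^3] = M^(3)(0) = 245/4

M_X(t) = (e^(t)/2 + 1/2)^7
M^(3)(t) = 343*e^(7*t)/128 + 189*e^(6*t)/16 + 2625*e^(5*t)/128 + 35*e^(4*t)/2 + 945*e^(3*t)/128 + 21*e^(2*t)/16 + 7*e^(t)/128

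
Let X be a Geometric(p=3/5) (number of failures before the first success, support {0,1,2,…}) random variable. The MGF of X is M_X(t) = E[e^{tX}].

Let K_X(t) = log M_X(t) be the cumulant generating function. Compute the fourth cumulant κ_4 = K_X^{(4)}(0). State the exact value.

κ_4 = K′′′′(0) = 230/27

M_X(t) = 3/(5*(1 - 2*e^(t)/5))
K_X(t) = log M_X(t) = -log(1 - 2*e^(t)/5) - log(5) + log(3)
K′(t) = -2*e^(t)/(2*e^(t) - 5)
K′′(t) = 10*e^(t)/(4*e^(2*t) - 20*e^(t) + 25)
K′′′(t) = (-20*e^(2*t) - 50*e^(t))/(8*e^(3*t) - 60*e^(2*t) + 150*e^(t) - 125)
K′′′′(t) = (40*e^(3*t) + 400*e^(2*t) + 250*e^(t))/(16*e^(4*t) - 160*e^(3*t) + 600*e^(2*t) - 1000*e^(t) + 625)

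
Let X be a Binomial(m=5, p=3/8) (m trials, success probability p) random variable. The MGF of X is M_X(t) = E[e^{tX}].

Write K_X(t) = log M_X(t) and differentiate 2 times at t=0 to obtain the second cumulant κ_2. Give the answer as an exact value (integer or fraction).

κ_2 = d^2K/dt^2 |_{t=0} = 75/64

M_X(t) = (3*e^(t)/8 + 5/8)^5
K_X(t) = log M_X(t) = 5*log(3*e^(t)/8 + 5/8)
dK/dt = 15*e^(t)/(3*e^(t) + 5)
d^2K/dt^2 = 75*e^(t)/(9*e^(2*t) + 30*e^(t) + 25)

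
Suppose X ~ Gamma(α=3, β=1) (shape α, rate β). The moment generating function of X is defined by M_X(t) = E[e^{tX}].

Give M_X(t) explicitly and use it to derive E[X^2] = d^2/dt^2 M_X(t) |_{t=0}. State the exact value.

E[X^2] = d^2M/dt^2 |_{t=0} = 12

M_X(t) = (1 - t)^(-3)
dM/dt = 3/(t^4 - 4*t^3 + 6*t^2 - 4*t + 1)
d^2M/dt^2 = -12/(t^5 - 5*t^4 + 10*t^3 - 10*t^2 + 5*t - 1)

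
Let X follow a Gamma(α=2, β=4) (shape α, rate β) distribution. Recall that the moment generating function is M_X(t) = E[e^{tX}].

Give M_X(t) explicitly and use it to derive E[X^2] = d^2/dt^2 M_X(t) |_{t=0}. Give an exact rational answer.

E[X^2] = M^(2)(0) = 3/8

M_X(t) = 16/(4 - t)^2
M^(2)(t) = 96/(t^4 - 16*t^3 + 96*t^2 - 256*t + 256)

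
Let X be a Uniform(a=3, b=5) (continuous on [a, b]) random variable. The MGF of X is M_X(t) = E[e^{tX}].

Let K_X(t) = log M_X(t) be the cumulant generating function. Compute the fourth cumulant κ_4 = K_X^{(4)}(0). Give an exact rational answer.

M_X(t) = (e^(5*t) - e^(3*t))/(2*t)
K_X(t) = log M_X(t) = -log(t) + log(e^(5*t) - e^(3*t)) - log(2)
K′(t) = (5*t*e^(2*t) - 3*t - e^(2*t) + 1)/(t*e^(2*t) - t)
K′′(t) = (-4*t^2*e^(2*t) + e^(4*t) - 2*e^(2*t) + 1)/(t^2*e^(4*t) - 2*t^2*e^(2*t) + t^2)
K′′′(t) = (8*t^3*e^(4*t) + 8*t^3*e^(2*t) - 2*e^(6*t) + 6*e^(4*t) - 6*e^(2*t) + 2)/(t^3*e^(6*t) - 3*t^3*e^(4*t) + 3*t^3*e^(2*t) - t^3)

κ_4 = K′′′′(0) = -2/15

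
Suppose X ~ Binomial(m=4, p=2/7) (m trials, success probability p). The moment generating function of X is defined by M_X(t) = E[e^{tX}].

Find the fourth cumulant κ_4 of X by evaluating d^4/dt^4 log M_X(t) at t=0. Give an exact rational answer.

κ_4 = K′′′′(0) = -440/2401

M_X(t) = (2*e^(t)/7 + 5/7)^4
K_X(t) = log M_X(t) = 4*log(2*e^(t)/7 + 5/7)
K′(t) = 8*e^(t)/(2*e^(t) + 5)
K′′(t) = 40*e^(t)/(4*e^(2*t) + 20*e^(t) + 25)
K′′′(t) = (-80*e^(2*t) + 200*e^(t))/(8*e^(3*t) + 60*e^(2*t) + 150*e^(t) + 125)
K′′′′(t) = (160*e^(3*t) - 1600*e^(2*t) + 1000*e^(t))/(16*e^(4*t) + 160*e^(3*t) + 600*e^(2*t) + 1000*e^(t) + 625)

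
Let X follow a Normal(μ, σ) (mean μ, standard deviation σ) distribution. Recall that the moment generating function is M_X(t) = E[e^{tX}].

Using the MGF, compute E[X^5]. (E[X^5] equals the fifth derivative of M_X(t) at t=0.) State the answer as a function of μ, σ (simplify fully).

M_X(t) = e^(μ*t + σ^2*t^2/2)
dM/dt = μ*e^(μ*t)*e^(σ^2*t^2/2) + σ^2*t*e^(μ*t)*e^(σ^2*t^2/2)
d^2M/dt^2 = μ^2*e^(μ*t)*e^(σ^2*t^2/2) + 2*μ*σ^2*t*e^(μ*t)*e^(σ^2*t^2/2) + σ^4*t^2*e^(μ*t)*e^(σ^2*t^2/2) + σ^2*e^(μ*t)*e^(σ^2*t^2/2)

E[X^5] = d^5M/dt^5 |_{t=0} = μ*(μ^4 + 10*μ^2*σ^2 + 15*σ^4)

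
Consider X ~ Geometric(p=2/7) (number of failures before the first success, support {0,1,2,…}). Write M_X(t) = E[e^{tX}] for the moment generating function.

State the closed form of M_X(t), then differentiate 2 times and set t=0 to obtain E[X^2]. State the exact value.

E[X^2] = M′′(0) = 15

M_X(t) = 2/(7*(1 - 5*e^(t)/7))
M′(t) = 10*e^(t)/(25*e^(2*t) - 70*e^(t) + 49)
M′′(t) = (-50*e^(2*t) - 70*e^(t))/(125*e^(3*t) - 525*e^(2*t) + 735*e^(t) - 343)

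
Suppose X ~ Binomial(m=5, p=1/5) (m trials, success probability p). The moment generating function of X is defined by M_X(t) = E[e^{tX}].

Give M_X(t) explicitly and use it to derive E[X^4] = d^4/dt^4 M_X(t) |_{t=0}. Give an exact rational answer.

M_X(t) = (e^(t)/5 + 4/5)^5
D^4[M](t) = e^(5*t)/5 + 1024*e^(4*t)/625 + 2592*e^(3*t)/625 + 2048*e^(2*t)/625 + 256*e^(t)/625

E[X^4] = D^4[M](0) = 1209/125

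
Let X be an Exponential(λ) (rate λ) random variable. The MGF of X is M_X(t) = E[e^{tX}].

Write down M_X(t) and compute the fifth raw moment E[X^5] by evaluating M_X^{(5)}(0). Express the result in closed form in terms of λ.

E[X^5] = M′′′′′(0) = 120/λ^5

M_X(t) = λ/(λ - t)
M′(t) = λ/(λ^2 - 2*λ*t + t^2)
M′′(t) = -2*λ/(-λ^3 + 3*λ^2*t - 3*λ*t^2 + t^3)
M′′′(t) = 6*λ/(λ^4 - 4*λ^3*t + 6*λ^2*t^2 - 4*λ*t^3 + t^4)
M′′′′(t) = -24*λ/(-λ^5 + 5*λ^4*t - 10*λ^3*t^2 + 10*λ^2*t^3 - 5*λ*t^4 + t^5)
M′′′′′(t) = 120*λ/(λ^6 - 6*λ^5*t + 15*λ^4*t^2 - 20*λ^3*t^3 + 15*λ^2*t^4 - 6*λ*t^5 + t^6)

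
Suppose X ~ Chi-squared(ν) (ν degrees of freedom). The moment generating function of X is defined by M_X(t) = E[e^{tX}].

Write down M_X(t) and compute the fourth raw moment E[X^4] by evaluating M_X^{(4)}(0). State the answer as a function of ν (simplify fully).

E[X^4] = d^4M/dt^4 |_{t=0} = ν*(ν^3 + 12*ν^2 + 44*ν + 48)

M_X(t) = (1 - 2*t)^(-ν/2)
dM/dt = -ν/(2*t*(1 - 2*t)^(ν/2) - (1 - 2*t)^(ν/2))
d^2M/dt^2 = (ν^2 + 2*ν)/(4*t^2*(1 - 2*t)^(ν/2) - 4*t*(1 - 2*t)^(ν/2) + (1 - 2*t)^(ν/2))
d^3M/dt^3 = (-ν^3 - 6*ν^2 - 8*ν)/(8*t^3*(1 - 2*t)^(ν/2) - 12*t^2*(1 - 2*t)^(ν/2) + 6*t*(1 - 2*t)^(ν/2) - (1 - 2*t)^(ν/2))
d^4M/dt^4 = (ν^4 + 12*ν^3 + 44*ν^2 + 48*ν)/(16*t^4*(1 - 2*t)^(ν/2) - 32*t^3*(1 - 2*t)^(ν/2) + 24*t^2*(1 - 2*t)^(ν/2) - 8*t*(1 - 2*t)^(ν/2) + (1 - 2*t)^(ν/2))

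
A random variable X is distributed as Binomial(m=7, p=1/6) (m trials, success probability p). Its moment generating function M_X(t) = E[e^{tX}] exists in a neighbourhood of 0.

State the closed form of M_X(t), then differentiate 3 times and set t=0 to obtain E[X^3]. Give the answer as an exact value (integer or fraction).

E[X^3] = M′′′(0) = 203/36

M_X(t) = (e^(t)/6 + 5/6)^7
M′(t) = 7*e^(7*t)/279936 + 35*e^(6*t)/46656 + 875*e^(5*t)/93312 + 4375*e^(4*t)/69984 + 21875*e^(3*t)/93312 + 21875*e^(2*t)/46656 + 109375*e^(t)/279936
M′′(t) = 49*e^(7*t)/279936 + 35*e^(6*t)/7776 + 4375*e^(5*t)/93312 + 4375*e^(4*t)/17496 + 21875*e^(3*t)/31104 + 21875*e^(2*t)/23328 + 109375*e^(t)/279936
M′′′(t) = 343*e^(7*t)/279936 + 35*e^(6*t)/1296 + 21875*e^(5*t)/93312 + 4375*e^(4*t)/4374 + 21875*e^(3*t)/10368 + 21875*e^(2*t)/11664 + 109375*e^(t)/279936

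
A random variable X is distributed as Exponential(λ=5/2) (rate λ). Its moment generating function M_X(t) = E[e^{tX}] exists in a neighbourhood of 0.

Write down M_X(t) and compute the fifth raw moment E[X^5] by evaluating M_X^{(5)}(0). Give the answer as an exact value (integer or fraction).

M_X(t) = 5/(2*(5/2 - t))
M′(t) = 10/(4*t^2 - 20*t + 25)
M′′(t) = -40/(8*t^3 - 60*t^2 + 150*t - 125)
M′′′(t) = 240/(16*t^4 - 160*t^3 + 600*t^2 - 1000*t + 625)
M′′′′(t) = -1920/(32*t^5 - 400*t^4 + 2000*t^3 - 5000*t^2 + 6250*t - 3125)
M′′′′′(t) = 19200/(64*t^6 - 960*t^5 + 6000*t^4 - 20000*t^3 + 37500*t^2 - 37500*t + 15625)

E[X^5] = M′′′′′(0) = 768/625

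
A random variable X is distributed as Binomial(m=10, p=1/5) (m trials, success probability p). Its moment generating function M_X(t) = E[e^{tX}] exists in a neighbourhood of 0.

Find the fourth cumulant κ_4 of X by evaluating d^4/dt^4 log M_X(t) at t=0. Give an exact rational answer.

κ_4 = K′′′′(0) = 8/125

M_X(t) = (e^(t)/5 + 4/5)^10
K_X(t) = log M_X(t) = 10*log(e^(t)/5 + 4/5)
K′(t) = 10*e^(t)/(e^(t) + 4)
K′′(t) = 40*e^(t)/(e^(2*t) + 8*e^(t) + 16)
K′′′(t) = (-40*e^(2*t) + 160*e^(t))/(e^(3*t) + 12*e^(2*t) + 48*e^(t) + 64)
K′′′′(t) = (40*e^(3*t) - 640*e^(2*t) + 640*e^(t))/(e^(4*t) + 16*e^(3*t) + 96*e^(2*t) + 256*e^(t) + 256)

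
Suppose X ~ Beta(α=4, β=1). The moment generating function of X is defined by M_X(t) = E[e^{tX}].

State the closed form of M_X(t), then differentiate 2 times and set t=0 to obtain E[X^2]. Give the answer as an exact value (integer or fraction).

M_X(t) = ₁F₁(4; 5; t)
M^(2)(t) = 2*₁F₁(6; 7; t)/3

E[X^2] = M^(2)(0) = 2/3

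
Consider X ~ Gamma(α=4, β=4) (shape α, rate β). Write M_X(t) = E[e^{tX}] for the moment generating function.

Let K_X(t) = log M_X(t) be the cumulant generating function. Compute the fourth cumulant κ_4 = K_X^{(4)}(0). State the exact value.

κ_4 = D^4[K](0) = 3/32

M_X(t) = 256/(4 - t)^4
K_X(t) = log M_X(t) = -4*log(4 - t) + 8*log(2)
D^4[K](t) = 24/(t^4 - 16*t^3 + 96*t^2 - 256*t + 256)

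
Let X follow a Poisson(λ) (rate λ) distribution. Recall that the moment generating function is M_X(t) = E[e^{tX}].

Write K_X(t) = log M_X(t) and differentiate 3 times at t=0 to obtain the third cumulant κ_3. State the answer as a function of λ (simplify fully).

M_X(t) = e^(λ*(e^(t) - 1))
K_X(t) = log M_X(t) = λ*(e^(t) - 1)
dK/dt = λ*e^(t)
d^2K/dt^2 = λ*e^(t)
d^3K/dt^3 = λ*e^(t)

κ_3 = d^3K/dt^3 |_{t=0} = λ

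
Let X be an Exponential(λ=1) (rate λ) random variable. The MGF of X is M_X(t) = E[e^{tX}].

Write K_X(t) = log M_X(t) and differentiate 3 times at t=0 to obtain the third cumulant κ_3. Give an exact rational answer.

M_X(t) = 1/(1 - t)
K_X(t) = log M_X(t) = -log(1 - t)
D^3[K](t) = -2/(t^3 - 3*t^2 + 3*t - 1)

κ_3 = D^3[K](0) = 2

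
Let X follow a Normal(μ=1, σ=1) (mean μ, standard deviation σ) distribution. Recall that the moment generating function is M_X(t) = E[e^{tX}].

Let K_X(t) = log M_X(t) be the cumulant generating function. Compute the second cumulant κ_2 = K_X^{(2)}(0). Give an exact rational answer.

κ_2 = K′′(0) = 1

M_X(t) = e^(t^2/2 + t)
K_X(t) = log M_X(t) = t^2/2 + t
K′(t) = t + 1
K′′(t) = 1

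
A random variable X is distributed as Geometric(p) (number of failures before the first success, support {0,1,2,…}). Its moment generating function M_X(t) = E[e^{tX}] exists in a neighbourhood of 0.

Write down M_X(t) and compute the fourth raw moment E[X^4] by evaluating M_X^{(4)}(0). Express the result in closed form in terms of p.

M_X(t) = p/(-(1 - p)*e^(t) + 1)

E[X^4] = D^4[M](0) = 1 - 15/p + 50/p^2 - 60/p^3 + 24/p^4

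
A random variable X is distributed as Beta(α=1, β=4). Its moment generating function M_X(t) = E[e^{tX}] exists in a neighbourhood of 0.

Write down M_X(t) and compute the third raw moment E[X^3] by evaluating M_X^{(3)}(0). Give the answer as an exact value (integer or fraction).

M_X(t) = ₁F₁(1; 5; t)
M′(t) = ₁F₁(2; 6; t)/5
M′′(t) = ₁F₁(3; 7; t)/15
M′′′(t) = ₁F₁(4; 8; t)/35

E[X^3] = M′′′(0) = 1/35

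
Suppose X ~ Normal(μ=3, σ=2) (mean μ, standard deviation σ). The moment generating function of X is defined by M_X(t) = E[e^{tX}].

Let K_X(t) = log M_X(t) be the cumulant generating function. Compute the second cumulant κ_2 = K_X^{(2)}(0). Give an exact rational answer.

M_X(t) = e^(2*t^2 + 3*t)
K_X(t) = log M_X(t) = 2*t^2 + 3*t
K′(t) = 4*t + 3
K′′(t) = 4

κ_2 = K′′(0) = 4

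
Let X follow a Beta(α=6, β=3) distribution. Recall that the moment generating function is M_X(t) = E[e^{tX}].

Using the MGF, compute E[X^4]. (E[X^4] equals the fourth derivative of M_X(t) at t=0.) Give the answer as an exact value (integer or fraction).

E[X^4] = d^4M/dt^4 |_{t=0} = 14/55

M_X(t) = ₁F₁(6; 9; t)
dM/dt = 2*₁F₁(7; 10; t)/3
d^2M/dt^2 = 7*₁F₁(8; 11; t)/15
d^3M/dt^3 = 56*₁F₁(9; 12; t)/165
d^4M/dt^4 = 14*₁F₁(10; 13; t)/55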